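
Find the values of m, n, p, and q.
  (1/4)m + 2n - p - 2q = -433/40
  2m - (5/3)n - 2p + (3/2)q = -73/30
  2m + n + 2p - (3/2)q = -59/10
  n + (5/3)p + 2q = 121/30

Row-reduce the augmented matrix:
R1 ← R1 / (1/4).
R2 ← R2 − 2·R1.
R3 ← R3 − 2·R1.
R2 ← R2 / (-53/3).
R1 ← R1 − 8·R2.
R3 ← R3 + 15·R2.
R4 ← R4 − 1·R2.
R3 ← R3 / (260/53).
R1 ← R1 + 68/53·R3.
R2 ← R2 + 18/53·R3.
R4 ← R4 − 319/159·R3.
R4 ← R4 / (2447/780).
R1 ← R1 + 11/65·R4.
R2 ← R2 + 66/65·R4.
R3 ← R3 + 19/260·R4.
Reading off the reduced rows gives m = -5/2, n = -5/2, p = 2, q = 8/5.

m = -5/2, n = -5/2, p = 2, q = 8/5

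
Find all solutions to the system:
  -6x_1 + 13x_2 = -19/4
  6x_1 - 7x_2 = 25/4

x_1 = 4/3, x_2 = 1/4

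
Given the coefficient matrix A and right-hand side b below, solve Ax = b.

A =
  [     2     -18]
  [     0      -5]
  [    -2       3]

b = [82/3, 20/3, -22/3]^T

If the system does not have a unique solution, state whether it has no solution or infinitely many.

Row-reduce the augmented matrix:
R1 ← R1 / (2).
R3 ← R3 + 2·R1.
R2 ← R2 / (-5).
R1 ← R1 + 9·R2.
R3 ← R3 + 15·R2.
R3 reduces to 0 = 0, so the extra equation is consistent.
Reading off the reduced rows gives x_1 = 5/3, x_2 = -4/3.

x_1 = 5/3, x_2 = -4/3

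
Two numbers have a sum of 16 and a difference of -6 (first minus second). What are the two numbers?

Let x = first number, y = second number.
  x + y = 16
  x - y = -6
Row-reduce the augmented matrix:
R2 ← R2 − 1·R1.
R2 ← R2 / (-2).
R1 ← R1 − 1·R2.
Reading off the reduced rows gives x = 5, y = 11.

first number: 5, second number: 11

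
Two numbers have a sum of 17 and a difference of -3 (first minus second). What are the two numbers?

first number: 7, second number: 10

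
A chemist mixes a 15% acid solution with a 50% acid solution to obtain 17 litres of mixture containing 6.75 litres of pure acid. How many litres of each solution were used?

litres of solution A: 5, litres of solution B: 12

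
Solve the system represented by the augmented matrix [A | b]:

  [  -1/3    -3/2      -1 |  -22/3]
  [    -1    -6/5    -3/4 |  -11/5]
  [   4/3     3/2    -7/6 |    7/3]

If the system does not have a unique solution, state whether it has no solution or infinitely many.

Row-reduce the augmented matrix:
R1 ← R1 / (-1/3).
R2 ← R2 + 1·R1.
R3 ← R3 − 4/3·R1.
R2 ← R2 / (33/10).
R1 ← R1 − 9/2·R2.
R3 ← R3 + 9/2·R2.
R3 ← R3 / (-277/132).
R1 ← R1 + 3/44·R3.
R2 ← R2 − 15/22·R3.
Reading off the reduced rows gives x_1 = -5, x_2 = 6, x_3 = 0.

x_1 = -5, x_2 = 6, x_3 = 0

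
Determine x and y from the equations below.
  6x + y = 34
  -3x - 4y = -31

x = 5, y = 4

From equation 1: y = 34 − 6·x.
Substitute into equation 2 and solve: x = 5.
Then y = 4.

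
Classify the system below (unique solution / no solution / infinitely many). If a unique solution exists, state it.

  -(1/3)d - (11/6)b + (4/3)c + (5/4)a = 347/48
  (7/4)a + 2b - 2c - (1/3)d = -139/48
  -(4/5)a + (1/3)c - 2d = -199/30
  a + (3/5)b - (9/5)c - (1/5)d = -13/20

Row-reduce the augmented matrix:
R1 ← R1 / (5/4).
R2 ← R2 − 7/4·R1.
R3 ← R3 + 4/5·R1.
R4 ← R4 − 1·R1.
R2 ← R2 / (137/30).
R1 ← R1 + 22/15·R2.
R3 ← R3 + 88/75·R2.
R4 ← R4 − 31/15·R2.
R3 ← R3 / (397/2055).
R1 ← R1 + 24/137·R3.
R2 ← R2 + 116/137·R3.
R4 ← R4 + 153/137·R3.
R4 ← R4 / (-74977/5955).
R1 ← R1 + 2620/1191·R4.
R2 ← R2 + 3780/397·R4.
R3 ← R3 + 4478/397·R4.
Reading off the reduced rows gives a = 9/4, b = -5/2, c = 1/2, d = 5/2.

a = 9/4, b = -5/2, c = 1/2, d = 5/2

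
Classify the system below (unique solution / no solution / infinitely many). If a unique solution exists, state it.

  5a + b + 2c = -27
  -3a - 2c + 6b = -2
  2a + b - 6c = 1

a = -4, b = -3, c = -2

Row-reduce the augmented matrix:
R1 ← R1 / (5).
R2 ← R2 + 3·R1.
R3 ← R3 − 2·R1.
R2 ← R2 / (33/5).
R1 ← R1 − 1/5·R2.
R3 ← R3 − 3/5·R2.
R3 ← R3 / (-74/11).
R1 ← R1 − 14/33·R3.
R2 ← R2 + 4/33·R3.
Reading off the reduced rows gives a = -4, b = -3, c = -2.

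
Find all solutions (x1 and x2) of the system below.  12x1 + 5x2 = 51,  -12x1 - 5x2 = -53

no solution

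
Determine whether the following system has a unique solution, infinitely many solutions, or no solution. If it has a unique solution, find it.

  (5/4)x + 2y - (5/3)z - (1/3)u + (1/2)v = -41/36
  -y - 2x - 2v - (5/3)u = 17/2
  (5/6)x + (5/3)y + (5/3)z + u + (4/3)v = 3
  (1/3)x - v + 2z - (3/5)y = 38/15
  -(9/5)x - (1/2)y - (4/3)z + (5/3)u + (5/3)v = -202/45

x = -3, y = 3, z = 7/3, u = -5/2, v = -2/3

Row-reduce the augmented matrix:
R1 ← R1 / (5/4).
R2 ← R2 + 2·R1.
R3 ← R3 − 5/6·R1.
R4 ← R4 − 1/3·R1.
R5 ← R5 + 9/5·R1.
R2 ← R2 / (11/5).
R1 ← R1 − 8/5·R2.
R3 ← R3 − 1/3·R2.
R4 ← R4 + 17/15·R2.
R5 ← R5 − 119/50·R2.
R3 ← R3 / (35/11).
R1 ← R1 − 20/33·R3.
R2 ← R2 + 40/33·R3.
R4 ← R4 − 106/99·R3.
R5 ← R5 + 28/33·R3.
R4 ← R4 / (-127/81).
R1 ← R1 − 28/27·R4.
R2 ← R2 + 11/27·R4.
R3 ← R3 − 22/45·R4.
R5 ← R5 − 215/54·R4.
R5 ← R5 / (-7775/5334).
R1 ← R1 + 1662/4445·R5.
R2 ← R2 − 2059/4445·R5.
R3 ← R3 + 6639/22225·R5.
R4 ← R4 − 6093/4445·R5.
Reading off the reduced rows gives x = -3, y = 3, z = 7/3, u = -5/2, v = -2/3.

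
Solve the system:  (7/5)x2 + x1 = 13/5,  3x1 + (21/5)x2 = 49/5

Row-reduce:
R2 ← R2 − 3·R1.
Row 2 reduces to 0 = 2, a contradiction. The system is inconsistent.

no solution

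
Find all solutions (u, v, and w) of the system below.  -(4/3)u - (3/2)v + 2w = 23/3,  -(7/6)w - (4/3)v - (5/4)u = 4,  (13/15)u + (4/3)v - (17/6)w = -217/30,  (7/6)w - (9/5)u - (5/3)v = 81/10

Row-reduce the augmented matrix:
R1 ← R1 / (-4/3).
R2 ← R2 + 5/4·R1.
R3 ← R3 − 13/15·R1.
R4 ← R4 + 9/5·R1.
R2 ← R2 / (7/96).
R1 ← R1 − 9/8·R2.
R3 ← R3 − 43/120·R2.
R4 ← R4 − 43/120·R2.
R3 ← R3 / (939/70).
R1 ← R1 − 318/7·R3.
R2 ← R2 + 292/7·R3.
R4 ← R4 − 939/70·R3.
R4 reduces to 0 = 0, so the extra equation is consistent.
Reading off the reduced rows gives u = -2, v = -2, w = 1.

u = -2, v = -2, w = 1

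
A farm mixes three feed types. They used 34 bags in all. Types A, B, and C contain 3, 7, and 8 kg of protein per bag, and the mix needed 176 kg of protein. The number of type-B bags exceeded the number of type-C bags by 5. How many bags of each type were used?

type-A bags: 17, type-B bags: 11, type-C bags: 6

Let a = type-A bags, b = type-B bags, c = type-C bags.
  a + b + c = 34
  3a + 7b + 8c = 176
  b - c = 5
Row-reduce the augmented matrix:
R2 ← R2 − 3·R1.
R2 ← R2 / (4).
R1 ← R1 − 1·R2.
R3 ← R3 − 1·R2.
R3 ← R3 / (-9/4).
R1 ← R1 + 1/4·R3.
R2 ← R2 − 5/4·R3.
Reading off the reduced rows gives a = 17, b = 11, c = 6.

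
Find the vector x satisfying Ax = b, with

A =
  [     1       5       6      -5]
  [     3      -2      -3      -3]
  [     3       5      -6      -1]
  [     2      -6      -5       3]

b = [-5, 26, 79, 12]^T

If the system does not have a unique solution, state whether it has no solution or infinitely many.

Row-reduce the augmented matrix:
R2 ← R2 − 3·R1.
R3 ← R3 − 3·R1.
R4 ← R4 − 2·R1.
R2 ← R2 / (-17).
R1 ← R1 − 5·R2.
R3 ← R3 + 10·R2.
R4 ← R4 + 16·R2.
R3 ← R3 / (-198/17).
R1 ← R1 + 3/17·R3.
R2 ← R2 − 21/17·R3.
R4 ← R4 − 47/17·R3.
R4 ← R4 / (332/99).
R1 ← R1 + 52/33·R4.
R2 ← R2 − 1/33·R4.
R3 ← R3 + 59/99·R4.
Reading off the reduced rows gives x_1 = 6, x_2 = 5, x_3 = -6, x_4 = 0.

x_1 = 6, x_2 = 5, x_3 = -6, x_4 = 0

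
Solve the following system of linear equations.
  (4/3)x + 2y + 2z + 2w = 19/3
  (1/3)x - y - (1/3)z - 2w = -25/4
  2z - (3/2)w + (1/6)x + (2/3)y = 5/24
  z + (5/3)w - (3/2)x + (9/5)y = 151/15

x = -2, y = 7/4, z = 1, w = 7/4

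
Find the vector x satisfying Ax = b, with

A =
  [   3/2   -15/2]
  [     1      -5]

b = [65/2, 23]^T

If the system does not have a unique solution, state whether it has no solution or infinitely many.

Row-reduce:
R1 ← R1 / (3/2).
R2 ← R2 − 1·R1.
Row 2 reduces to 0 = 4/3, a contradiction. The system is inconsistent.

no solution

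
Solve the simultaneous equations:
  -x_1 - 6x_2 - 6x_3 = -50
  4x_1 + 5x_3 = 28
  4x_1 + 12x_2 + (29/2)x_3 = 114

Row-reduce:
R1 ← R1 / (-1).
R2 ← R2 − 4·R1.
R3 ← R3 − 4·R1.
R2 ← R2 / (-24).
R1 ← R1 − 6·R2.
R3 ← R3 + 12·R2.
Rank is 2 with 3 unknowns, leaving x_3 free.

infinitely many solutions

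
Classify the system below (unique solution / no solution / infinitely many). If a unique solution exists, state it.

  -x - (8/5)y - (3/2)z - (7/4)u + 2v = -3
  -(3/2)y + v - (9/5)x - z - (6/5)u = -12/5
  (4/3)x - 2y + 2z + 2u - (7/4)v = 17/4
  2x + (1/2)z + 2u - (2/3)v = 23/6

infinitely many solutions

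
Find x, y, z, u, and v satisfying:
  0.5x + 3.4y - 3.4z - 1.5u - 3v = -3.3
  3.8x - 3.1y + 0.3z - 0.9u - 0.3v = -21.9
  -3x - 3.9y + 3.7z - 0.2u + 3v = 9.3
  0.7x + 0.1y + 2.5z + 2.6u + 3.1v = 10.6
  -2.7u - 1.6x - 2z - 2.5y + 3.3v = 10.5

x = -3, y = 3, z = 0, u = 0, v = 4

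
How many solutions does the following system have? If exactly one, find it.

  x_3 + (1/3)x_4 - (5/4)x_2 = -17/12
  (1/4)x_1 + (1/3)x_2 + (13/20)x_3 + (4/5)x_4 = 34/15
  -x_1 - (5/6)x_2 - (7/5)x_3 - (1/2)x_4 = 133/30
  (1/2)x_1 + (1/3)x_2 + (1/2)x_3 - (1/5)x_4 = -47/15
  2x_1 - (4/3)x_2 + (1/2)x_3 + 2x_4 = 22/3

no solution

Row-reduce:
Swap R1 and R2.
R1 ← R1 / (1/4).
R3 ← R3 + 1·R1.
R4 ← R4 − 1/2·R1.
R5 ← R5 − 2·R1.
R2 ← R2 / (-5/4).
R1 ← R1 − 4/3·R2.
R3 ← R3 − 1/2·R2.
R4 ← R4 + 1/3·R2.
R5 ← R5 + 4·R2.
R3 ← R3 / (8/5).
R1 ← R1 − 11/3·R3.
R2 ← R2 + 4/5·R3.
R4 ← R4 + 16/15·R3.
R5 ← R5 + 79/10·R3.
Swap R4 and R5.
R4 ← R4 / (4091/480).
R1 ← R1 + 47/16·R4.
R2 ← R2 − 23/20·R4.
R3 ← R3 − 85/48·R4.
Row 5 reduces to 0 = 4/3, a contradiction. The system is inconsistent.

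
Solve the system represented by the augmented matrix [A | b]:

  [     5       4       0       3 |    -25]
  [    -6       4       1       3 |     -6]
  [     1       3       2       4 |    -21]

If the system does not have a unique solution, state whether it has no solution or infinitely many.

infinitely many solutions

Row-reduce:
R1 ← R1 / (5).
R2 ← R2 + 6·R1.
R3 ← R3 − 1·R1.
R2 ← R2 / (44/5).
R1 ← R1 − 4/5·R2.
R3 ← R3 − 11/5·R2.
R3 ← R3 / (7/4).
R1 ← R1 + 1/11·R3.
R2 ← R2 − 5/44·R3.
Rank is 3 with 4 unknowns, leaving x_4 free.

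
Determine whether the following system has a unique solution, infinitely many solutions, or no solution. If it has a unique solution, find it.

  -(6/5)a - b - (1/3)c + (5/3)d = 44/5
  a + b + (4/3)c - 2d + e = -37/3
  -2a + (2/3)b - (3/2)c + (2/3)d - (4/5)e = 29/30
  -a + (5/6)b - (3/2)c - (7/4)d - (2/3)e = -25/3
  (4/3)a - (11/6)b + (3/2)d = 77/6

a = 1, b = -3, c = -1, d = 4, e = -1

Row-reduce the augmented matrix:
R1 ← R1 / (-6/5).
R2 ← R2 − 1·R1.
R3 ← R3 + 2·R1.
R4 ← R4 + 1·R1.
R5 ← R5 − 4/3·R1.
R2 ← R2 / (1/6).
R1 ← R1 − 5/6·R2.
R3 ← R3 − 7/3·R2.
R4 ← R4 − 5/3·R2.
R5 ← R5 + 53/18·R2.
R3 ← R3 / (-283/18).
R1 ← R1 + 5·R3.
R2 ← R2 − 19/3·R3.
R4 ← R4 + 106/9·R3.
R5 ← R5 − 329/18·R3.
R4 ← R4 / (-6301/3396).
R1 ← R1 + 325/849·R4.
R2 ← R2 + 303/283·R4.
R3 ← R3 + 116/283·R4.
R5 ← R5 − 121/2547·R4.
R5 ← R5 / (133769/283545).
R1 ← R1 + 7183/18903·R5.
R2 ← R2 + 6438/31505·R5.
R3 ← R3 − 26732/31505·R5.
R4 ← R4 + 7136/31505·R5.
Reading off the reduced rows gives a = 1, b = -3, c = -1, d = 4, e = -1.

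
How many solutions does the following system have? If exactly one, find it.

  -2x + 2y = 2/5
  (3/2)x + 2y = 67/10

Row-reduce the augmented matrix:
R1 ← R1 / (-2).
R2 ← R2 − 3/2·R1.
R2 ← R2 / (7/2).
R1 ← R1 + 1·R2.
Reading off the reduced rows gives x = 9/5, y = 2.

x = 9/5, y = 2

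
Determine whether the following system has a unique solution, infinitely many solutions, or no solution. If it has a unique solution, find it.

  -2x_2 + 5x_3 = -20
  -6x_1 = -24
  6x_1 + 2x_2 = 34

x_1 = 4, x_2 = 5, x_3 = -2

Row-reduce the augmented matrix:
Swap R1 and R2.
R1 ← R1 / (-6).
R3 ← R3 − 6·R1.
R2 ← R2 / (-2).
R3 ← R3 − 2·R2.
R3 ← R3 / (5).
R2 ← R2 + 5/2·R3.
Reading off the reduced rows gives x_1 = 4, x_2 = 5, x_3 = -2.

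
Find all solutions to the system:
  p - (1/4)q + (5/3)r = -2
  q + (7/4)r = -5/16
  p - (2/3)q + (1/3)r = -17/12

p = -1/2, q = 1, r = -3/4

Row-reduce the augmented matrix:
R3 ← R3 − 1·R1.
R1 ← R1 + 1/4·R2.
R3 ← R3 + 5/12·R2.
R3 ← R3 / (-29/48).
R1 ← R1 − 101/48·R3.
R2 ← R2 − 7/4·R3.
Reading off the reduced rows gives p = -1/2, q = 1, r = -3/4.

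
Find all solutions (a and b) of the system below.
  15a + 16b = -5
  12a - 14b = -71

a = -3, b = 5/2

Row-reduce the augmented matrix:
R1 ← R1 / (15).
R2 ← R2 − 12·R1.
R2 ← R2 / (-134/5).
R1 ← R1 − 16/15·R2.
Reading off the reduced rows gives a = -3, b = 5/2.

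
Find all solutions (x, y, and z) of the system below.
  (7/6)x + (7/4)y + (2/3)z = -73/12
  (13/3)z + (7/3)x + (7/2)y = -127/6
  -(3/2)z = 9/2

infinitely many solutions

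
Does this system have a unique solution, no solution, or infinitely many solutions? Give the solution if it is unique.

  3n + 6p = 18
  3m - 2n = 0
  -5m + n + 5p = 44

m = -4, n = -6, p = 6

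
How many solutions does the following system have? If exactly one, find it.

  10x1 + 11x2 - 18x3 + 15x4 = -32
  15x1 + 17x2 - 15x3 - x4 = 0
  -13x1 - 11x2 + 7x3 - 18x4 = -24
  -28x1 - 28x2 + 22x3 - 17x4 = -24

Row-reduce:
R1 ← R1 / (10).
R2 ← R2 − 15·R1.
R3 ← R3 + 13·R1.
R4 ← R4 + 28·R1.
R2 ← R2 / (1/2).
R1 ← R1 − 11/10·R2.
R3 ← R3 − 33/10·R2.
R4 ← R4 − 14/5·R2.
R3 ← R3 / (-478/5).
R1 ← R1 + 141/5·R3.
R2 ← R2 − 24·R3.
R4 ← R4 + 478/5·R3.
Rank is 3 with 4 unknowns, leaving x4 free.

infinitely many solutions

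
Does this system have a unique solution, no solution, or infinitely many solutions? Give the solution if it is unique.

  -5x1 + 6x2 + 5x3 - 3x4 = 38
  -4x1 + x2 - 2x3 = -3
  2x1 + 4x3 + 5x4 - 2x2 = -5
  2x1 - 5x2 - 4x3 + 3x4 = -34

x1 = 1, x2 = 5, x3 = 2, x4 = -1

Row-reduce the augmented matrix:
R1 ← R1 / (-5).
R2 ← R2 + 4·R1.
R3 ← R3 − 2·R1.
R4 ← R4 − 2·R1.
R2 ← R2 / (-19/5).
R1 ← R1 + 6/5·R2.
R3 ← R3 − 2/5·R2.
R4 ← R4 + 13/5·R2.
R3 ← R3 / (102/19).
R1 ← R1 − 17/19·R3.
R2 ← R2 − 30/19·R3.
R4 ← R4 − 40/19·R3.
R4 ← R4 / (-73/51).
R1 ← R1 + 5/6·R4.
R2 ← R2 + 31/17·R4.
R3 ← R3 − 77/102·R4.
Reading off the reduced rows gives x1 = 1, x2 = 5, x3 = 2, x4 = -1.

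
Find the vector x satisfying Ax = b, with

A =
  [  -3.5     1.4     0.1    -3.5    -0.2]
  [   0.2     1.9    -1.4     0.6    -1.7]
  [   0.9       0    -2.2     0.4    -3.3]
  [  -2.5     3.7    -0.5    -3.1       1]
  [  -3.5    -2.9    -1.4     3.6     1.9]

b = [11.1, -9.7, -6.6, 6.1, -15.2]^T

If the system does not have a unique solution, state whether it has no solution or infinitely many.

Row-reduce the augmented matrix:
R1 ← R1 / (-7/2).
R2 ← R2 − 1/5·R1.
R3 ← R3 − 9/10·R1.
R4 ← R4 + 5/2·R1.
R5 ← R5 + 7/2·R1.
R2 ← R2 / (99/50).
R1 ← R1 + 2/5·R2.
R3 ← R3 − 9/25·R2.
R4 ← R4 − 27/10·R2.
R5 ← R5 + 43/10·R2.
R3 ← R3 / (-1479/770).
R1 ← R1 + 215/693·R3.
R2 ← R2 + 488/693·R3.
R4 ← R4 − 512/385·R3.
R5 ← R5 + 31379/6930·R3.
R4 ← R4 / (-3801/2465).
R1 ← R1 − 5206/4437·R4.
R2 ← R2 − 1828/4437·R4.
R3 ← R3 − 147/493·R4.
R5 ← R5 − 206738/22185·R4.
R5 ← R5 / (405811/29322).
R1 ← R1 − 127892/102627·R5.
R2 ← R2 − 63293/102627·R5.
R3 ← R3 − 669/362·R5.
R4 ← R4 + 20287/22806·R5.
Reading off the reduced rows gives x_1 = 1, x_2 = -2, x_3 = 1, x_4 = -5, x_5 = 1.

x_1 = 1, x_2 = -2, x_3 = 1, x_4 = -5, x_5 = 1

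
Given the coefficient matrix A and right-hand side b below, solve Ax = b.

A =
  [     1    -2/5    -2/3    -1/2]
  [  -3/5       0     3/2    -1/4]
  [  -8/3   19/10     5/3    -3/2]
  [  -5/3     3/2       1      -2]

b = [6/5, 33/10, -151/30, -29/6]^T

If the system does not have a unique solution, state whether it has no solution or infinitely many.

no solution

Row-reduce:
R2 ← R2 + 3/5·R1.
R3 ← R3 + 8/3·R1.
R4 ← R4 + 5/3·R1.
R2 ← R2 / (-6/25).
R1 ← R1 + 2/5·R2.
R3 ← R3 − 5/6·R2.
R4 ← R4 − 5/6·R2.
R3 ← R3 / (89/24).
R1 ← R1 + 5/2·R3.
R2 ← R2 + 55/12·R3.
R4 ← R4 − 89/24·R3.
Row 4 reduces to 0 = -1, a contradiction. The system is inconsistent.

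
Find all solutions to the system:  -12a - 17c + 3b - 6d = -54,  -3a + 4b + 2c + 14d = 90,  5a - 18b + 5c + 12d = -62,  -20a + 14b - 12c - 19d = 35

a = -4, b = 6, c = 6, d = 3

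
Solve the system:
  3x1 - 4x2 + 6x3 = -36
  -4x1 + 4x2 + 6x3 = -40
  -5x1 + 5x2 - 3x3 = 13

Row-reduce the augmented matrix:
R1 ← R1 / (3).
R2 ← R2 + 4·R1.
R3 ← R3 + 5·R1.
R2 ← R2 / (-4/3).
R1 ← R1 + 4/3·R2.
R3 ← R3 + 5/3·R2.
R3 ← R3 / (-21/2).
R1 ← R1 + 12·R3.
R2 ← R2 + 21/2·R3.
Reading off the reduced rows gives x1 = 4, x2 = 3, x3 = -6.

x1 = 4, x2 = 3, x3 = -6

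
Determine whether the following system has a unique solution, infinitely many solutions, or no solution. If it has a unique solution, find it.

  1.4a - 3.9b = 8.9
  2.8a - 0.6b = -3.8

a = -2, b = -3

Row-reduce the augmented matrix:
R1 ← R1 / (7/5).
R2 ← R2 − 14/5·R1.
R2 ← R2 / (36/5).
R1 ← R1 + 39/14·R2.
Reading off the reduced rows gives a = -2, b = -3.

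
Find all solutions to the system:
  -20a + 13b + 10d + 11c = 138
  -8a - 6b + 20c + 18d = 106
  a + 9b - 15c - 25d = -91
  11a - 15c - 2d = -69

no solution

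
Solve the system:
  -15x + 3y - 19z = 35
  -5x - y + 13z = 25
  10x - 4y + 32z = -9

no solution

Row-reduce:
R1 ← R1 / (-15).
R2 ← R2 + 5·R1.
R3 ← R3 − 10·R1.
R2 ← R2 / (-2).
R1 ← R1 + 1/5·R2.
R3 ← R3 + 2·R2.
Row 3 reduces to 0 = 1, a contradiction. The system is inconsistent.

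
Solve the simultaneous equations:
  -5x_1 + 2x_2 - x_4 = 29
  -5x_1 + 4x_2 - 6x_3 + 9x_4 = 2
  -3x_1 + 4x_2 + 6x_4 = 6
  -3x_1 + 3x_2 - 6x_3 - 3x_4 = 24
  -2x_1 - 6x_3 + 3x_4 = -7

no solution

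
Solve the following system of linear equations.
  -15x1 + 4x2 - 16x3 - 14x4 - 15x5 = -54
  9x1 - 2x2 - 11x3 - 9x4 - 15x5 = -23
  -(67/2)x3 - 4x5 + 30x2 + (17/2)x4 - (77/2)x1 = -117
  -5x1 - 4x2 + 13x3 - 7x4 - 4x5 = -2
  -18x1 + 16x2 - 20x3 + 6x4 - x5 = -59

no solution

Row-reduce:
R1 ← R1 / (-15).
R2 ← R2 − 9·R1.
R3 ← R3 + 77/2·R1.
R4 ← R4 + 5·R1.
R5 ← R5 + 18·R1.
R2 ← R2 / (2/5).
R1 ← R1 + 4/15·R2.
R3 ← R3 − 296/15·R2.
R4 ← R4 + 16/3·R2.
R5 ← R5 − 56/5·R2.
R3 ← R3 / (6143/6).
R1 ← R1 + 38/3·R3.
R2 ← R2 + 103/2·R3.
R4 ← R4 + 769/3·R3.
R5 ← R5 − 576·R3.
R4 ← R4 / (-50952/6143).
R1 ← R1 − 3090/6143·R4.
R2 ← R2 − 11755/6143·R4.
R3 ← R3 − 5417/6143·R4.
R5 ← R5 − 12738/6143·R4.
Row 5 reduces to 0 = -1, a contradiction. The system is inconsistent.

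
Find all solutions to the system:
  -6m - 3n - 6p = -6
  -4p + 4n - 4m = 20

infinitely many solutions

Row-reduce:
R1 ← R1 / (-6).
R2 ← R2 + 4·R1.
R2 ← R2 / (6).
R1 ← R1 − 1/2·R2.
Rank is 2 with 3 unknowns, leaving p free.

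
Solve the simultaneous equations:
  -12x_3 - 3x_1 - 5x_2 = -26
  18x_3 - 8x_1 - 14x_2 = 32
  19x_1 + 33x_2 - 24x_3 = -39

no solution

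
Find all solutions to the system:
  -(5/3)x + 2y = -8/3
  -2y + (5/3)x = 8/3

Row-reduce:
R1 ← R1 / (-5/3).
R2 ← R2 − 5/3·R1.
Rank is 1 with 2 unknowns, leaving y free.

infinitely many solutions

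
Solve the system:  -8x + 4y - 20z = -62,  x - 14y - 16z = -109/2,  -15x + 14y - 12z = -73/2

x = 1/2, y = 1/2, z = 3

Row-reduce the augmented matrix:
R1 ← R1 / (-8).
R2 ← R2 − 1·R1.
R3 ← R3 + 15·R1.
R2 ← R2 / (-27/2).
R1 ← R1 + 1/2·R2.
R3 ← R3 − 13/2·R2.
R3 ← R3 / (448/27).
R1 ← R1 − 86/27·R3.
R2 ← R2 − 37/27·R3.
Reading off the reduced rows gives x = 1/2, y = 1/2, z = 3.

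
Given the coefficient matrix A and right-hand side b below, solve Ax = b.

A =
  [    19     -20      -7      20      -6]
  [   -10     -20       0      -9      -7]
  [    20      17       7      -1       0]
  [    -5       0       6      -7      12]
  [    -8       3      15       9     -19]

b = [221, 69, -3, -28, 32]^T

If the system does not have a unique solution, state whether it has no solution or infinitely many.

x_1 = 4, x_2 = -6, x_3 = 3, x_4 = 2, x_5 = -1

Row-reduce the augmented matrix:
R1 ← R1 / (19).
R2 ← R2 + 10·R1.
R3 ← R3 − 20·R1.
R4 ← R4 + 5·R1.
R5 ← R5 + 8·R1.
R2 ← R2 / (-580/19).
R1 ← R1 + 20/19·R2.
R3 ← R3 − 723/19·R2.
R4 ← R4 + 100/19·R2.
R5 ← R5 + 103/19·R2.
R3 ← R3 / (567/58).
R1 ← R1 + 7/29·R3.
R2 ← R2 − 7/58·R3.
R4 ← R4 − 139/29·R3.
R5 ← R5 − 737/58·R3.
R4 ← R4 / (44677/5670).
R1 ← R1 − 407/810·R4.
R2 ← R2 − 161/810·R4.
R3 ← R3 + 11687/5670·R4.
R5 ← R5 − 122873/2835·R4.
R5 ← R5 / (-4268593/44677).
R1 ← R1 + 49005/44677·R5.
R2 ← R2 − 1142/44677·R5.
R3 ← R3 − 149621/44677·R5.
R4 ← R4 − 86661/44677·R5.
Reading off the reduced rows gives x_1 = 4, x_2 = -6, x_3 = 3, x_4 = 2, x_5 = -1.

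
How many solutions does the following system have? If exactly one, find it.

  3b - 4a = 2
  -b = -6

a = 4, b = 6

Row-reduce the augmented matrix:
R1 ← R1 / (-4).
R2 ← R2 / (-1).
R1 ← R1 + 3/4·R2.
Reading off the reduced rows gives a = 4, b = 6.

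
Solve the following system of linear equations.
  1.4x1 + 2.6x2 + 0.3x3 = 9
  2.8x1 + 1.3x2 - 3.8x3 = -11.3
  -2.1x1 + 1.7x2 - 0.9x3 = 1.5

Row-reduce the augmented matrix:
R1 ← R1 / (7/5).
R2 ← R2 − 14/5·R1.
R3 ← R3 + 21/10·R1.
R2 ← R2 / (-39/10).
R1 ← R1 − 13/7·R2.
R3 ← R3 − 28/5·R2.
R3 ← R3 / (-5279/780).
R1 ← R1 + 79/42·R3.
R2 ← R2 − 44/39·R3.
Reading off the reduced rows gives x1 = 0, x2 = 3, x3 = 4.

x1 = 0, x2 = 3, x3 = 4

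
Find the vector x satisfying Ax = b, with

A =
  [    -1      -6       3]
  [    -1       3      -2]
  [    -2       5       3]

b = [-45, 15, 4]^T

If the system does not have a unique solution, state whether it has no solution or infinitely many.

x_1 = 6, x_2 = 5, x_3 = -3

Row-reduce the augmented matrix:
R1 ← R1 / (-1).
R2 ← R2 + 1·R1.
R3 ← R3 + 2·R1.
R2 ← R2 / (9).
R1 ← R1 − 6·R2.
R3 ← R3 − 17·R2.
R3 ← R3 / (58/9).
R1 ← R1 − 1/3·R3.
R2 ← R2 + 5/9·R3.
Reading off the reduced rows gives x_1 = 6, x_2 = 5, x_3 = -3.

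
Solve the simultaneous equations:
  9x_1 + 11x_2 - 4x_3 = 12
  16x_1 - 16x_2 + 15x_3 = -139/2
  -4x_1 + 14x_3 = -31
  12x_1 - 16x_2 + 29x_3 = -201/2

Row-reduce the augmented matrix:
R1 ← R1 / (9).
R2 ← R2 − 16·R1.
R3 ← R3 + 4·R1.
R4 ← R4 − 12·R1.
R2 ← R2 / (-320/9).
R1 ← R1 − 11/9·R2.
R3 ← R3 − 44/9·R2.
R4 ← R4 + 92/3·R2.
R3 ← R3 / (1221/80).
R1 ← R1 − 101/320·R3.
R2 ← R2 + 199/320·R3.
R4 ← R4 − 1221/80·R3.
R4 reduces to 0 = 0, so the extra equation is consistent.
Reading off the reduced rows gives x_1 = -1, x_2 = 1, x_3 = -5/2.

x_1 = -1, x_2 = 1, x_3 = -5/2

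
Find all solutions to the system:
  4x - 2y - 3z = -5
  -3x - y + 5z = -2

Row-reduce:
R1 ← R1 / (4).
R2 ← R2 + 3·R1.
R2 ← R2 / (-5/2).
R1 ← R1 + 1/2·R2.
Rank is 2 with 3 unknowns, leaving z free.

infinitely many solutions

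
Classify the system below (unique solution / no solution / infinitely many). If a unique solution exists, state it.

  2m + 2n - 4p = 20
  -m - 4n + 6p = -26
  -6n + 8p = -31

no solution

Row-reduce:
R1 ← R1 / (2).
R2 ← R2 + 1·R1.
R2 ← R2 / (-3).
R1 ← R1 − 1·R2.
R3 ← R3 + 6·R2.
Row 3 reduces to 0 = 1, a contradiction. The system is inconsistent.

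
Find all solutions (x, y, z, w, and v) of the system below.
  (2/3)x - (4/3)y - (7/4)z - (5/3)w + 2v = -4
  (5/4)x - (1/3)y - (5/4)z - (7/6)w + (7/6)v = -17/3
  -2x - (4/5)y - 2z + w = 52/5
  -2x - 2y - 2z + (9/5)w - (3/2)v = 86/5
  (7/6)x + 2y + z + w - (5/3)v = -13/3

Row-reduce:
R1 ← R1 / (2/3).
R2 ← R2 − 5/4·R1.
R3 ← R3 + 2·R1.
R4 ← R4 + 2·R1.
R5 ← R5 − 7/6·R1.
R2 ← R2 / (13/6).
R1 ← R1 + 2·R2.
R3 ← R3 + 24/5·R2.
R4 ← R4 + 6·R2.
R5 ← R5 − 13/3·R2.
R3 ← R3 / (-11/4).
R1 ← R1 + 3/4·R3.
R2 ← R2 − 15/16·R3.
R4 ← R4 + 13/8·R3.
R4 ← R4 / (263/130).
R1 ← R1 + 51/65·R4.
R2 ← R2 − 53/52·R4.
R3 ← R3 + 8/65·R4.
Row 5 reduces to 0 = -1, a contradiction. The system is inconsistent.

no solution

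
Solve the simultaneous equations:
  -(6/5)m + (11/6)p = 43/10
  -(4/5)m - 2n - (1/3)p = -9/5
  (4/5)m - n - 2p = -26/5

infinitely many solutions

Row-reduce:
R1 ← R1 / (-6/5).
R2 ← R2 + 4/5·R1.
R3 ← R3 − 4/5·R1.
R2 ← R2 / (-2).
R3 ← R3 + 1·R2.
Rank is 2 with 3 unknowns, leaving p free.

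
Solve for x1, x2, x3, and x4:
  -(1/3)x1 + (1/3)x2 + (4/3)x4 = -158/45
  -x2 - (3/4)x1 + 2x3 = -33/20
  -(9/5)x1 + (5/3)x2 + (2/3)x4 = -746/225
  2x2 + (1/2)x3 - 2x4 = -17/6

Row-reduce the augmented matrix:
R1 ← R1 / (-1/3).
R2 ← R2 + 3/4·R1.
R3 ← R3 + 9/5·R1.
R2 ← R2 / (-7/4).
R1 ← R1 + 1·R2.
R3 ← R3 + 2/15·R2.
R4 ← R4 − 2·R2.
R3 ← R3 / (-16/105).
R1 ← R1 + 8/7·R3.
R2 ← R2 + 8/7·R3.
R4 ← R4 − 39/14·R3.
R4 ← R4 / (-1931/16).
R1 ← R1 − 45·R4.
R2 ← R2 − 49·R4.
R3 ← R3 − 331/8·R4.
Reading off the reduced rows gives x1 = -9/5, x2 = -3, x3 = -3, x4 = -7/3.

x1 = -9/5, x2 = -3, x3 = -3, x4 = -7/3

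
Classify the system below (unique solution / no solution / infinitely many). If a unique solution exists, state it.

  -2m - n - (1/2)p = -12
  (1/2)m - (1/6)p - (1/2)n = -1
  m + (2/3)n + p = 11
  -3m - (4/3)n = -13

Row-reduce the augmented matrix:
R1 ← R1 / (-2).
R2 ← R2 − 1/2·R1.
R3 ← R3 − 1·R1.
R4 ← R4 + 3·R1.
R2 ← R2 / (-3/4).
R1 ← R1 − 1/2·R2.
R3 ← R3 − 1/6·R2.
R4 ← R4 − 1/6·R2.
R3 ← R3 / (37/54).
R1 ← R1 − 1/18·R3.
R2 ← R2 − 7/18·R3.
R4 ← R4 − 37/54·R3.
R4 reduces to 0 = 0, so the extra equation is consistent.
Reading off the reduced rows gives m = 3, n = 3, p = 6.

m = 3, n = 3, p = 6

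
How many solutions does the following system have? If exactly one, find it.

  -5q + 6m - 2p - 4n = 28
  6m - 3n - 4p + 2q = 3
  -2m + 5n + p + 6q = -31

Row-reduce:
R1 ← R1 / (6).
R2 ← R2 − 6·R1.
R3 ← R3 + 2·R1.
R1 ← R1 + 2/3·R2.
R3 ← R3 − 11/3·R2.
R3 ← R3 / (23/3).
R1 ← R1 + 5/3·R3.
R2 ← R2 + 2·R3.
Rank is 3 with 4 unknowns, leaving q free.

infinitely many solutions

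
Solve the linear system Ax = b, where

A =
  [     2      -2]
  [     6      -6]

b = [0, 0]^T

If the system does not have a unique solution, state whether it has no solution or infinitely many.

infinitely many solutions

Row-reduce:
R1 ← R1 / (2).
R2 ← R2 − 6·R1.
Rank is 1 with 2 unknowns, leaving x_2 free.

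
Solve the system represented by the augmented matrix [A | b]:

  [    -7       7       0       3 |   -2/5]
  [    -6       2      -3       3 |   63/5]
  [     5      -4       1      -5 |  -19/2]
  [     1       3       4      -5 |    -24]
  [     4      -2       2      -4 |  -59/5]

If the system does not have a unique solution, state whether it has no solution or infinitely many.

Row-reduce the augmented matrix:
R1 ← R1 / (-7).
R2 ← R2 + 6·R1.
R3 ← R3 − 5·R1.
R4 ← R4 − 1·R1.
R5 ← R5 − 4·R1.
R2 ← R2 / (-4).
R1 ← R1 + 1·R2.
R3 ← R3 − 1·R2.
R4 ← R4 − 4·R2.
R5 ← R5 − 2·R2.
R3 ← R3 / (1/4).
R1 ← R1 − 3/4·R3.
R2 ← R2 − 3/4·R3.
R4 ← R4 − 1·R3.
R5 ← R5 − 1/2·R3.
R4 ← R4 / (48/7).
R1 ← R1 − 54/7·R4.
R2 ← R2 − 57/7·R4.
R3 ← R3 + 11·R4.
R5 ← R5 − 24/7·R4.
R5 reduces to 0 = 0, so the extra equation is consistent.
Reading off the reduced rows gives x_1 = -1/2, x_2 = -3/2, x_3 = -2, x_4 = 11/5.

x_1 = -1/2, x_2 = -3/2, x_3 = -2, x_4 = 11/5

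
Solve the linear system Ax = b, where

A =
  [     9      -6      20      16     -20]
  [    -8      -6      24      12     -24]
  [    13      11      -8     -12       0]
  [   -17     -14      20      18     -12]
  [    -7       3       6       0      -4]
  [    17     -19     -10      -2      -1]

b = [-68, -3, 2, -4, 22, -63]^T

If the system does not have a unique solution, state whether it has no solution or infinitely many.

no solution

Row-reduce:
R1 ← R1 / (9).
R2 ← R2 + 8·R1.
R3 ← R3 − 13·R1.
R4 ← R4 + 17·R1.
R5 ← R5 + 7·R1.
R6 ← R6 − 17·R1.
R2 ← R2 / (-34/3).
R1 ← R1 + 2/3·R2.
R3 ← R3 − 59/3·R2.
R4 ← R4 + 76/3·R2.
R5 ← R5 + 5/3·R2.
R6 ← R6 + 23/3·R2.
R3 ← R3 / (1816/51).
R1 ← R1 + 4/17·R3.
R2 ← R2 + 188/51·R3.
R4 ← R4 + 1816/51·R3.
R5 ← R5 − 262/17·R3.
R6 ← R6 + 3878/51·R3.
Swap R4 and R5.
R4 ← R4 / (1857/454).
R1 ← R1 − 69/227·R4.
R2 ← R2 + 281/227·R4.
R3 ← R3 − 265/908·R4.
R6 ← R6 + 12607/454·R4.
Swap R5 and R6.
R5 ← R5 / (16715/1857).
R1 ← R1 + 284/619·R5.
R2 ← R2 − 1532/1857·R5.
R3 ← R3 + 2998/1857·R5.
R4 ← R4 − 2480/1857·R5.
Row 6 reduces to 0 = -1/2, a contradiction. The system is inconsistent.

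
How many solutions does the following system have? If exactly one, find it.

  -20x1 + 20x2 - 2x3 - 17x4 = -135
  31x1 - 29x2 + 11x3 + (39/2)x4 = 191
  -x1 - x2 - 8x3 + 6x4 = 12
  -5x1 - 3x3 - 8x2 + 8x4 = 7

Row-reduce:
R1 ← R1 / (-20).
R2 ← R2 − 31·R1.
R3 ← R3 + 1·R1.
R4 ← R4 + 5·R1.
R2 ← R2 / (2).
R1 ← R1 + 1·R2.
R3 ← R3 + 2·R2.
R4 ← R4 + 13·R2.
Swap R3 and R4.
R3 ← R3 / (977/20).
R1 ← R1 − 81/20·R3.
R2 ← R2 − 79/20·R3.
Row 4 reduces to 0 = 1/2, a contradiction. The system is inconsistent.

no solution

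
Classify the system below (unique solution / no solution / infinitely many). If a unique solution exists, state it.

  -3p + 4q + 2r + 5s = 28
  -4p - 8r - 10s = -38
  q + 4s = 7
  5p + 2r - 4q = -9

Row-reduce:
R1 ← R1 / (-3).
R2 ← R2 + 4·R1.
R4 ← R4 − 5·R1.
R2 ← R2 / (-16/3).
R1 ← R1 + 4/3·R2.
R3 ← R3 − 1·R2.
R4 ← R4 − 8/3·R2.
R3 ← R3 / (-2).
R1 ← R1 − 2·R3.
R2 ← R2 − 2·R3.
Rank is 3 with 4 unknowns, leaving s free.

infinitely many solutions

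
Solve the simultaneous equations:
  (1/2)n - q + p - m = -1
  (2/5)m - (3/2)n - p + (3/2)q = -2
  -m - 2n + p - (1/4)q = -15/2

Row-reduce:
R1 ← R1 / (-1).
R2 ← R2 − 2/5·R1.
R3 ← R3 + 1·R1.
R2 ← R2 / (-13/10).
R1 ← R1 + 1/2·R2.
R3 ← R3 + 5/2·R2.
R3 ← R3 / (15/13).
R1 ← R1 + 10/13·R3.
R2 ← R2 − 6/13·R3.
Rank is 3 with 4 unknowns, leaving q free.

infinitely many solutions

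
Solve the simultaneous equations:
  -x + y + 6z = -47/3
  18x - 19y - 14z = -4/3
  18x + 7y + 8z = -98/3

x = -1, y = 4/3, z = -3

Row-reduce the augmented matrix:
R1 ← R1 / (-1).
R2 ← R2 − 18·R1.
R3 ← R3 − 18·R1.
R2 ← R2 / (-1).
R1 ← R1 + 1·R2.
R3 ← R3 − 25·R2.
R3 ← R3 / (2466).
R1 ← R1 + 100·R3.
R2 ← R2 + 94·R3.
Reading off the reduced rows gives x = -1, y = 4/3, z = -3.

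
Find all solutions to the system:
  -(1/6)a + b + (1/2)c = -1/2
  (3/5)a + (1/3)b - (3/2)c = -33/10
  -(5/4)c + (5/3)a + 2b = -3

a = 2, b = -3/2, c = 8/3

Row-reduce the augmented matrix:
R1 ← R1 / (-1/6).
R2 ← R2 − 3/5·R1.
R3 ← R3 − 5/3·R1.
R2 ← R2 / (59/15).
R1 ← R1 + 6·R2.
R3 ← R3 − 12·R2.
R3 ← R3 / (669/236).
R1 ← R1 + 150/59·R3.
R2 ← R2 − 9/118·R3.
Reading off the reduced rows gives a = 2, b = -3/2, c = 8/3.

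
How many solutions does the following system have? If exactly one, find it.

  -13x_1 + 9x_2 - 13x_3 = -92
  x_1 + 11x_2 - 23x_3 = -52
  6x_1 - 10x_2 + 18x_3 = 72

infinitely many solutions

Row-reduce:
R1 ← R1 / (-13).
R2 ← R2 − 1·R1.
R3 ← R3 − 6·R1.
R2 ← R2 / (152/13).
R1 ← R1 + 9/13·R2.
R3 ← R3 + 76/13·R2.
Rank is 2 with 3 unknowns, leaving x_3 free.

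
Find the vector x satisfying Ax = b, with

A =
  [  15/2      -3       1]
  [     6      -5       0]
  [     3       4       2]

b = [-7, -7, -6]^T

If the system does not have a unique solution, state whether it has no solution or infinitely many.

no solution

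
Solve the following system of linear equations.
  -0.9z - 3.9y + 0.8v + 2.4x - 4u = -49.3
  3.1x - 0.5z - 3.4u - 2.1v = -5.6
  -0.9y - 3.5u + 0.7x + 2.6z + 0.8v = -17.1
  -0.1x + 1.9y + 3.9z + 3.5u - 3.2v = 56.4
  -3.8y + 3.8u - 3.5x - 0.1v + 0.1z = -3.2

x = -1, y = 6, z = 3, u = 4, v = -6

Row-reduce the augmented matrix:
R1 ← R1 / (12/5).
R2 ← R2 − 31/10·R1.
R3 ← R3 − 7/10·R1.
R4 ← R4 + 1/10·R1.
R5 ← R5 + 7/2·R1.
R2 ← R2 / (403/80).
R1 ← R1 + 13/8·R2.
R3 ← R3 − 19/80·R2.
R4 ← R4 − 139/80·R2.
R5 ← R5 + 759/80·R2.
R3 ← R3 / (1141/403).
R1 ← R1 + 5/31·R3.
R2 ← R2 − 53/403·R3.
R4 ← R4 − 2929/806·R3.
R5 ← R5 − 71/2015·R3.
R4 ← R4 / (398833/68460).
R1 ← R1 + 2817/2282·R4.
R2 ← R2 − 15847/34230·R4.
R3 ← R3 + 9739/11410·R4.
R5 ← R5 − 226609/171150·R4.
R5 ← R5 / (-41488549/9970825).
R1 ← R1 + 507719/398833·R5.
R2 ← R2 + 830682/1994165·R5.
R3 ← R3 + 374178/1994165·R5.
R4 ← R4 + 205577/398833·R5.
Reading off the reduced rows gives x = -1, y = 6, z = 3, u = 4, v = -6.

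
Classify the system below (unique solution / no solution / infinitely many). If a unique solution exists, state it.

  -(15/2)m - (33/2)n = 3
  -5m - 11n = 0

no solution

Row-reduce:
R1 ← R1 / (-15/2).
R2 ← R2 + 5·R1.
Row 2 reduces to 0 = -2, a contradiction. The system is inconsistent.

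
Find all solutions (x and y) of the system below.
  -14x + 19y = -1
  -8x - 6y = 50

Row-reduce the augmented matrix:
R1 ← R1 / (-14).
R2 ← R2 + 8·R1.
R2 ← R2 / (-118/7).
R1 ← R1 + 19/14·R2.
Reading off the reduced rows gives x = -4, y = -3.

x = -4, y = -3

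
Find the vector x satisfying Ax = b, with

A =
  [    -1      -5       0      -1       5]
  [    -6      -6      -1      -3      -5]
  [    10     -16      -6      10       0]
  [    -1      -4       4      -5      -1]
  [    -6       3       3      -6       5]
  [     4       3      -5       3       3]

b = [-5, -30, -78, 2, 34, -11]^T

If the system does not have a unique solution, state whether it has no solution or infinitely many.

x_1 = -1, x_2 = 3, x_3 = 5, x_4 = 1, x_5 = 2

Row-reduce the augmented matrix:
R1 ← R1 / (-1).
R2 ← R2 + 6·R1.
R3 ← R3 − 10·R1.
R4 ← R4 + 1·R1.
R5 ← R5 + 6·R1.
R6 ← R6 − 4·R1.
R2 ← R2 / (24).
R1 ← R1 − 5·R2.
R3 ← R3 + 66·R2.
R4 ← R4 − 1·R2.
R5 ← R5 − 33·R2.
R6 ← R6 + 17·R2.
R3 ← R3 / (-35/4).
R1 ← R1 − 5/24·R3.
R2 ← R2 + 1/24·R3.
R4 ← R4 − 97/24·R3.
R5 ← R5 − 35/8·R3.
R6 ← R6 + 137/24·R3.
R4 ← R4 / (-11/35).
R1 ← R1 − 4/7·R4.
R2 ← R2 − 3/35·R4.
R3 ← R3 + 33/35·R4.
R6 ← R6 + 149/35·R4.
Swap R5 and R6.
R5 ← R5 / (4172/11).
R1 ← R1 + 505/11·R5.
R2 ← R2 + 274/33·R5.
R3 ← R3 − 83·R5.
R4 ← R4 − 2720/33·R5.
R6 reduces to 0 = 0, so the extra equation is consistent.
Reading off the reduced rows gives x_1 = -1, x_2 = 3, x_3 = 5, x_4 = 1, x_5 = 2.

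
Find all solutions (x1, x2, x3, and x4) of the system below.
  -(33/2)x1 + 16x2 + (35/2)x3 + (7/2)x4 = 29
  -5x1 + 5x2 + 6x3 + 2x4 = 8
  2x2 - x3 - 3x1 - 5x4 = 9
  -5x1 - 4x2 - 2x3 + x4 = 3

no solution

Row-reduce:
R1 ← R1 / (-33/2).
R2 ← R2 + 5·R1.
R3 ← R3 + 3·R1.
R4 ← R4 + 5·R1.
R2 ← R2 / (5/33).
R1 ← R1 + 32/33·R2.
R3 ← R3 + 10/11·R2.
R4 ← R4 + 292/33·R2.
Swap R3 and R4.
R3 ← R3 / (167/5).
R1 ← R1 − 17/5·R3.
R2 ← R2 − 23/5·R3.
Row 4 reduces to 0 = -1, a contradiction. The system is inconsistent.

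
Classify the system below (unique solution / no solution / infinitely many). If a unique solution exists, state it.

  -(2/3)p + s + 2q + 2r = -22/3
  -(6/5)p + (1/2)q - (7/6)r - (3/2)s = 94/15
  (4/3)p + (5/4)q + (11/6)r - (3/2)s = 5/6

infinitely many solutions

Row-reduce:
R1 ← R1 / (-2/3).
R2 ← R2 + 6/5·R1.
R3 ← R3 − 4/3·R1.
R2 ← R2 / (-31/10).
R1 ← R1 + 3·R2.
R3 ← R3 − 21/4·R2.
R3 ← R3 / (-833/372).
R1 ← R1 − 50/31·R3.
R2 ← R2 − 143/93·R3.
Rank is 3 with 4 unknowns, leaving s free.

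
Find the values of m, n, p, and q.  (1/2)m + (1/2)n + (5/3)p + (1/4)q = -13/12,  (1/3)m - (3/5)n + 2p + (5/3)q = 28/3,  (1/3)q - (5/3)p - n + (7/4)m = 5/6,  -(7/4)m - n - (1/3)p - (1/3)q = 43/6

Row-reduce the augmented matrix:
R1 ← R1 / (1/2).
R2 ← R2 − 1/3·R1.
R3 ← R3 − 7/4·R1.
R4 ← R4 + 7/4·R1.
R2 ← R2 / (-14/15).
R1 ← R1 − 1·R2.
R3 ← R3 + 11/4·R2.
R4 ← R4 − 3/4·R2.
R3 ← R3 / (-425/42).
R1 ← R1 − 30/7·R3.
R2 ← R2 + 20/21·R3.
R4 ← R4 − 87/14·R3.
R4 ← R4 / (-6629/5100).
R1 ← R1 − 1/170·R4.
R2 ← R2 + 1163/1020·R4.
R3 ← R3 − 1667/3400·R4.
Reading off the reduced rows gives m = -2, n = -5, p = 1, q = 3.

m = -2, n = -5, p = 1, q = 3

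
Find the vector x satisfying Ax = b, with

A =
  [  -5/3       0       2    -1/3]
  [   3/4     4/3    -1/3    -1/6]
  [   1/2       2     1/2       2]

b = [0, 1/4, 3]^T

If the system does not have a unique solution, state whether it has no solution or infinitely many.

Row-reduce:
R1 ← R1 / (-5/3).
R2 ← R2 − 3/4·R1.
R3 ← R3 − 1/2·R1.
R2 ← R2 / (4/3).
R3 ← R3 − 2·R2.
R3 ← R3 / (1/4).
R1 ← R1 + 6/5·R3.
R2 ← R2 − 17/40·R3.
Rank is 3 with 4 unknowns, leaving x_4 free.

infinitely many solutions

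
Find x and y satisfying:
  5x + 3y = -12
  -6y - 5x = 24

Row-reduce the augmented matrix:
R1 ← R1 / (5).
R2 ← R2 + 5·R1.
R2 ← R2 / (-3).
R1 ← R1 − 3/5·R2.
Reading off the reduced rows gives x = 0, y = -4.

x = 0, y = -4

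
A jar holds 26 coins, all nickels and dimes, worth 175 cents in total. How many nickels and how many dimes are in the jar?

Let n = nickels, d = dimes.
  n + d = 26
  5n + 10d = 175
Row-reduce the augmented matrix:
R2 ← R2 − 5·R1.
R2 ← R2 / (5).
R1 ← R1 − 1·R2.
Reading off the reduced rows gives n = 17, d = 9.

nickels: 17, dimes: 9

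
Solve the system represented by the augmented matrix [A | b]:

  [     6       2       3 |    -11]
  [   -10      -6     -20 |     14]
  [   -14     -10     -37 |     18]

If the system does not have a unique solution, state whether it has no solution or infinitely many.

no solution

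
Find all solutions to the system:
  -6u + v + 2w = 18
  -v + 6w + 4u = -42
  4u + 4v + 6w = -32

Row-reduce the augmented matrix:
R1 ← R1 / (-6).
R2 ← R2 − 4·R1.
R3 ← R3 − 4·R1.
R2 ← R2 / (-1/3).
R1 ← R1 + 1/6·R2.
R3 ← R3 − 14/3·R2.
R3 ← R3 / (110).
R1 ← R1 + 4·R3.
R2 ← R2 + 22·R3.
Reading off the reduced rows gives u = -4, v = 2, w = -4.

u = -4, v = 2, w = -4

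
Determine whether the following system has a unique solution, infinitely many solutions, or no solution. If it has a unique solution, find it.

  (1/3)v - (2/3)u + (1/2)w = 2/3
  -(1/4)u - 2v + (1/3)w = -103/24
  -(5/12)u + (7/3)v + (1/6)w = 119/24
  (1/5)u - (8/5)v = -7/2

Row-reduce the augmented matrix:
R1 ← R1 / (-2/3).
R2 ← R2 + 1/4·R1.
R3 ← R3 + 5/12·R1.
R4 ← R4 − 1/5·R1.
R2 ← R2 / (-17/8).
R1 ← R1 + 1/2·R2.
R3 ← R3 − 17/8·R2.
R4 ← R4 + 3/2·R2.
Swap R3 and R4.
R3 ← R3 / (4/85).
R1 ← R1 + 40/51·R3.
R2 ← R2 + 7/102·R3.
R4 reduces to 0 = 0, so the extra equation is consistent.
Reading off the reduced rows gives u = -3/2, v = 2, w = -2.

u = -3/2, v = 2, w = -2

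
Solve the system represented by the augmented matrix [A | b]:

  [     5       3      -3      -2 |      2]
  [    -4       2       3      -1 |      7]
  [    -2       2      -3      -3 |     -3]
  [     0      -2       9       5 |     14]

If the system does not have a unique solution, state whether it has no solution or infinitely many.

no solution

Row-reduce:
R1 ← R1 / (5).
R2 ← R2 + 4·R1.
R3 ← R3 + 2·R1.
R2 ← R2 / (22/5).
R1 ← R1 − 3/5·R2.
R3 ← R3 − 16/5·R2.
R4 ← R4 + 2·R2.
R3 ← R3 / (-51/11).
R1 ← R1 + 15/22·R3.
R2 ← R2 − 3/22·R3.
R4 ← R4 − 102/11·R3.
Row 4 reduces to 0 = 1, a contradiction. The system is inconsistent.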